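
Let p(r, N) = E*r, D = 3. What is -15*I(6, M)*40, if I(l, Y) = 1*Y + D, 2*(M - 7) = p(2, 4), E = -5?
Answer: -3000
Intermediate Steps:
p(r, N) = -5*r
M = 2 (M = 7 + (-5*2)/2 = 7 + (½)*(-10) = 7 - 5 = 2)
I(l, Y) = 3 + Y (I(l, Y) = 1*Y + 3 = Y + 3 = 3 + Y)
-15*I(6, M)*40 = -15*(3 + 2)*40 = -15*5*40 = -75*40 = -3000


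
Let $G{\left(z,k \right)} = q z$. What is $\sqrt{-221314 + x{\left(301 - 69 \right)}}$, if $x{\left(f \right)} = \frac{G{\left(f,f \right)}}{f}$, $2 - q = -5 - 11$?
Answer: $4 i \sqrt{13831} \approx 470.42 i$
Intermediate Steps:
$q = 18$ ($q = 2 - \left(-5 - 11\right) = 2 - -16 = 2 + 16 = 18$)
$G{\left(z,k \right)} = 18 z$
$x{\left(f \right)} = 18$ ($x{\left(f \right)} = \frac{18 f}{f} = 18$)
$\sqrt{-221314 + x{\left(301 - 69 \right)}} = \sqrt{-221314 + 18} = \sqrt{-221296} = 4 i \sqrt{13831}$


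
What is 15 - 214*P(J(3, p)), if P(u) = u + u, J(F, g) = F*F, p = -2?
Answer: -3837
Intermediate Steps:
J(F, g) = F²
P(u) = 2*u
15 - 214*P(J(3, p)) = 15 - 428*3² = 15 - 428*9 = 15 - 214*18 = 15 - 3852 = -3837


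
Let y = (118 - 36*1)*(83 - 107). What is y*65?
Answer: -127920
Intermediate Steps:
y = -1968 (y = (118 - 36)*(-24) = 82*(-24) = -1968)
y*65 = -1968*65 = -127920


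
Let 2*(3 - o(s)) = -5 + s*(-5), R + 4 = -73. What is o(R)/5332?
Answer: -187/5332 ≈ -0.035071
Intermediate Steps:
R = -77 (R = -4 - 73 = -77)
o(s) = 11/2 + 5*s/2 (o(s) = 3 - (-5 + s*(-5))/2 = 3 - (-5 - 5*s)/2 = 3 + (5/2 + 5*s/2) = 11/2 + 5*s/2)
o(R)/5332 = (11/2 + (5/2)*(-77))/5332 = (11/2 - 385/2)*(1/5332) = -187*1/5332 = -187/5332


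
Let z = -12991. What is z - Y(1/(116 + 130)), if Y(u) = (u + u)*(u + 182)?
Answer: -393126451/30258 ≈ -12992.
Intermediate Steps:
Y(u) = 2*u*(182 + u) (Y(u) = (2*u)*(182 + u) = 2*u*(182 + u))
z - Y(1/(116 + 130)) = -12991 - 2*(182 + 1/(116 + 130))/(116 + 130) = -12991 - 2*(182 + 1/246)/246 = -12991 - 2*44773/(246*246) = -12991 - 1*44773/30258 = -12991 - 44773/30258 = -393126451/30258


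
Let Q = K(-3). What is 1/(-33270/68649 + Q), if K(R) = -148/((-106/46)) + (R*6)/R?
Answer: 1212799/84582756 ≈ 0.014339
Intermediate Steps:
K(R) = 3722/53 (K(R) = -148/((-106*1/46)) + (6*R)/R = -148/(-53/23) + 6 = -148*(-23/53) + 6 = 3404/53 + 6 = 3722/53)
Q = 3722/53 ≈ 70.226
1/(-33270/68649 + Q) = 1/(-33270/68649 + 3722/53) = 1/(-33270*1/68649 + 3722/53) = 1/(-11090/22883 + 3722/53) = 1/(84582756/1212799) = 1212799/84582756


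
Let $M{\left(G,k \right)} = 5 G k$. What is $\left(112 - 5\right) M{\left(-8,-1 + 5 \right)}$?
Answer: $-17120$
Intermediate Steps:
$M{\left(G,k \right)} = 5 G k$
$\left(112 - 5\right) M{\left(-8,-1 + 5 \right)} = \left(112 - 5\right) 5 \left(-8\right) \left(-1 + 5\right) = 107 \cdot 5 \left(-8\right) 4 = 107 \left(-160\right) = -17120$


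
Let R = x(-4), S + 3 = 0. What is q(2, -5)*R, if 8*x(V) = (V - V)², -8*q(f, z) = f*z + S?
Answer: 0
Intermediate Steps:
S = -3 (S = -3 + 0 = -3)
q(f, z) = 3/8 - f*z/8 (q(f, z) = -(f*z - 3)/8 = -(-3 + f*z)/8 = 3/8 - f*z/8)
x(V) = 0 (x(V) = (V - V)²/8 = (⅛)*0² = (⅛)*0 = 0)
R = 0
q(2, -5)*R = (3/8 - ⅛*2*(-5))*0 = (3/8 + 5/4)*0 = (13/8)*0 = 0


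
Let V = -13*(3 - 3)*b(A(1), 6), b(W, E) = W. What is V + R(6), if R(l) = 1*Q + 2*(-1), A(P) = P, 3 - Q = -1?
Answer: 2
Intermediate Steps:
Q = 4 (Q = 3 - 1*(-1) = 3 + 1 = 4)
R(l) = 2 (R(l) = 1*4 + 2*(-1) = 4 - 2 = 2)
V = 0 (V = -13*(3 - 3) = -0 = -13*0 = 0)
V + R(6) = 0 + 2 = 2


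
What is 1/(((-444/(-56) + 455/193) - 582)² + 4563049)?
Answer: 7300804/35700243833837 ≈ 2.0450e-7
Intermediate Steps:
1/(((-444/(-56) + 455/193) - 582)² + 4563049) = 1/(((-444*(-1/56) + 455*(1/193)) - 582)² + 4563049) = 1/(((111/14 + 455/193) - 582)² + 4563049) = 1/((27793/2702 - 582)² + 4563049) = 1/((-1544771/2702)² + 4563049) = 1/(2386317442441/7300804 + 4563049) = 1/(35700243833837/7300804) = 7300804/35700243833837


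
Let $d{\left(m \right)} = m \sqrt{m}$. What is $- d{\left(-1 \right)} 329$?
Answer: $329 i \approx 329.0 i$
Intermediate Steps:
$d{\left(m \right)} = m^{\frac{3}{2}}$
$- d{\left(-1 \right)} 329 = - \left(-1\right)^{\frac{3}{2}} \cdot 329 = - \left(-1\right) i 329 = i 329 = 329 i$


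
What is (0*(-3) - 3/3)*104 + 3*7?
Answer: -83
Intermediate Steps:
(0*(-3) - 3/3)*104 + 3*7 = (0 - 3*1/3)*104 + 21 = (0 - 1)*104 + 21 = -1*104 + 21 = -104 + 21 = -83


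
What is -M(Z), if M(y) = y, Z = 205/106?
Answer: -205/106 ≈ -1.9340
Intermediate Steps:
Z = 205/106 (Z = 205*(1/106) = 205/106 ≈ 1.9340)
-M(Z) = -1*205/106 = -205/106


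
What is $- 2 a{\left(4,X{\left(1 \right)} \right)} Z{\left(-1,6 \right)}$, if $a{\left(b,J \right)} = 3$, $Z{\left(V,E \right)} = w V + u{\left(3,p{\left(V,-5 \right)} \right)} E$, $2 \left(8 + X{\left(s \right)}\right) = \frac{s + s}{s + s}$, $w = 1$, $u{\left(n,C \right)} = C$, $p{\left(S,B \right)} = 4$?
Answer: $-138$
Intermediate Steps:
$X{\left(s \right)} = - \frac{15}{2}$ ($X{\left(s \right)} = -8 + \frac{\left(s + s\right) \frac{1}{s + s}}{2} = -8 + \frac{2 s \frac{1}{2 s}}{2} = -8 + \frac{1}{2} \cdot 1 = -8 + \frac{1}{2} = - \frac{15}{2}$)
$Z{\left(V,E \right)} = V + 4 E$ ($Z{\left(V,E \right)} = 1 V + 4 E = V + 4 E$)
$- 2 a{\left(4,X{\left(1 \right)} \right)} Z{\left(-1,6 \right)} = \left(-2\right) 3 \left(-1 + 4 \cdot 6\right) = - 6 \left(-1 + 24\right) = \left(-6\right) 23 = -138$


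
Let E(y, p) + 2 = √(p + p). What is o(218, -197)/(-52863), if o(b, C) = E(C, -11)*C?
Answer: -394/52863 + 197*I*√22/52863 ≈ -0.0074532 + 0.017479*I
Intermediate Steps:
E(y, p) = -2 + √2*√p (E(y, p) = -2 + √(p + p) = -2 + √(2*p) = -2 + √2*√p)
o(b, C) = C*(-2 + I*√22) (o(b, C) = (-2 + √2*√(-11))*C = (-2 + √2*(I*√11))*C = (-2 + I*√22)*C = C*(-2 + I*√22))
o(218, -197)/(-52863) = -197*(-2 + I*√22)/(-52863) = (394 - 197*I*√22)*(-1/52863) = -394/52863 + 197*I*√22/52863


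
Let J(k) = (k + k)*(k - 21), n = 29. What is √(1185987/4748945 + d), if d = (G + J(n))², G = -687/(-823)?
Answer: 2*√825147593386969300178065/3908381735 ≈ 464.83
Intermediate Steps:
J(k) = 2*k*(-21 + k) (J(k) = (2*k)*(-21 + k) = 2*k*(-21 + k))
G = 687/823 (G = -687*(-1/823) = 687/823 ≈ 0.83475)
d = 146351388481/677329 (d = (687/823 + 2*29*(-21 + 29))² = (687/823 + 2*29*8)² = (687/823 + 464)² = (382559/823)² = 146351388481/677329 ≈ 2.1607e+5)
√(1185987/4748945 + d) = √(1185987/4748945 + 146351388481/677329) = √(695015497873291268/3216598167905) = 2*√825147593386969300178065/3908381735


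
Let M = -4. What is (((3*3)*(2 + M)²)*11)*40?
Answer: 15840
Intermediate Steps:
(((3*3)*(2 + M)²)*11)*40 = (((3*3)*(2 - 4)²)*11)*40 = ((9*(-2)²)*11)*40 = ((9*4)*11)*40 = (36*11)*40 = 396*40 = 15840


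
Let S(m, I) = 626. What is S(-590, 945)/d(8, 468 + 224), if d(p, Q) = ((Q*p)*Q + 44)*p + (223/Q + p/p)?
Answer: 433192/21208173331 ≈ 2.0426e-5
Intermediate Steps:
d(p, Q) = 1 + 223/Q + p*(44 + p*Q²) (d(p, Q) = (p*Q² + 44)*p + (223/Q + 1) = (44 + p*Q²)*p + (1 + 223/Q) = p*(44 + p*Q²) + (1 + 223/Q) = 1 + 223/Q + p*(44 + p*Q²))
S(-590, 945)/d(8, 468 + 224) = 626/(1 + 44*8 + 223/(468 + 224) + (468 + 224)²*8²) = 626/(1 + 352 + 223/692 + 692²*64) = 626/(1 + 352 + 223*(1/692) + 478864*64) = 626/(1 + 352 + 223/692 + 30647296) = 626/(21208173331/692) = 626*(692/21208173331) = 433192/21208173331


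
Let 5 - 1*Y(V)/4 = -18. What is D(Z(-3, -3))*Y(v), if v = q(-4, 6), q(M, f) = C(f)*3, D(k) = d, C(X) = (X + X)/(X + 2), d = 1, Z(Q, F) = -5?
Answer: 92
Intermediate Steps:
C(X) = 2*X/(2 + X) (C(X) = (2*X)/(2 + X) = 2*X/(2 + X))
D(k) = 1
q(M, f) = 6*f/(2 + f) (q(M, f) = (2*f/(2 + f))*3 = 6*f/(2 + f))
v = 9/2 (v = 6*6/(2 + 6) = 6*6/8 = 6*6*(1/8) = 9/2 ≈ 4.5000)
Y(V) = 92 (Y(V) = 20 - 4*(-18) = 20 + 72 = 92)
D(Z(-3, -3))*Y(v) = 1*92 = 92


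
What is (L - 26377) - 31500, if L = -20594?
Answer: -78471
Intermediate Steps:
(L - 26377) - 31500 = (-20594 - 26377) - 31500 = -46971 - 31500 = -78471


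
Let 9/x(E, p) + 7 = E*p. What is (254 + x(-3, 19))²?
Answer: 263965009/4096 ≈ 64445.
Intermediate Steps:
x(E, p) = 9/(-7 + E*p)
(254 + x(-3, 19))² = (254 + 9/(-7 - 3*19))² = (254 + 9/(-7 - 57))² = (254 + 9/(-64))² = (254 + 9*(-1/64))² = (254 - 9/64)² = (16247/64)² = 263965009/4096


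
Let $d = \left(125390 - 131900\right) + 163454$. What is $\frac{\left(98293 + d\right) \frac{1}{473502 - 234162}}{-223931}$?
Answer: $- \frac{85079}{17865215180} \approx -4.7623 \cdot 10^{-6}$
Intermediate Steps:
$d = 156944$ ($d = -6510 + 163454 = 156944$)
$\frac{\left(98293 + d\right) \frac{1}{473502 - 234162}}{-223931} = \frac{\left(98293 + 156944\right) \frac{1}{473502 - 234162}}{-223931} = \frac{255237}{239340} \left(- \frac{1}{223931}\right) = 255237 \cdot \frac{1}{239340} \left(- \frac{1}{223931}\right) = \frac{85079}{79780} \left(- \frac{1}{223931}\right) = - \frac{85079}{17865215180}$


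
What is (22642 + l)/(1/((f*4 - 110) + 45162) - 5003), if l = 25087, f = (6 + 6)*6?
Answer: -2164032860/226836019 ≈ -9.5401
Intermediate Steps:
f = 72 (f = 12*6 = 72)
(22642 + l)/(1/((f*4 - 110) + 45162) - 5003) = (22642 + 25087)/(1/((72*4 - 110) + 45162) - 5003) = 47729/(1/((288 - 110) + 45162) - 5003) = 47729/(1/(178 + 45162) - 5003) = 47729/(1/45340 - 5003) = 47729/(-226836019/45340) = 47729*(-45340/226836019) = -2164032860/226836019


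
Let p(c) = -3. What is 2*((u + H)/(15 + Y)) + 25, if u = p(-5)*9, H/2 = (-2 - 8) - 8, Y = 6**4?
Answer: 10883/437 ≈ 24.904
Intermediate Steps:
Y = 1296
H = -36 (H = 2*((-2 - 8) - 8) = 2*(-10 - 8) = 2*(-18) = -36)
u = -27 (u = -3*9 = -27)
2*((u + H)/(15 + Y)) + 25 = 2*((-27 - 36)/(15 + 1296)) + 25 = 2*(-63/1311) + 25 = 2*(-63*1/1311) + 25 = 2*(-21/437) + 25 = -42/437 + 25 = 10883/437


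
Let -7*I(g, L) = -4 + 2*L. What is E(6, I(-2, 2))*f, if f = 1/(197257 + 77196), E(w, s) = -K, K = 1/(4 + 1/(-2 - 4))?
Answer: -6/6312419 ≈ -9.5051e-7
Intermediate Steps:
K = 6/23 (K = 1/(4 + 1/(-6)) = 1/(4 - ⅙) = 1/(23/6) = 6/23 ≈ 0.26087)
I(g, L) = 4/7 - 2*L/7 (I(g, L) = -(-4 + 2*L)/7 = 4/7 - 2*L/7)
E(w, s) = -6/23 (E(w, s) = -1*6/23 = -6/23)
f = 1/274453 ≈ 3.6436e-6
E(6, I(-2, 2))*f = -6/23*1/274453 = -6/6312419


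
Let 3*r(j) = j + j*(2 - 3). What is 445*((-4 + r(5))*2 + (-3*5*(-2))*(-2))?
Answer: -30260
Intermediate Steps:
r(j) = 0 (r(j) = (j + j*(2 - 3))/3 = (j + j*(-1))/3 = (j - j)/3 = (⅓)*0 = 0)
445*((-4 + r(5))*2 + (-3*5*(-2))*(-2)) = 445*((-4 + 0)*2 + (-3*5*(-2))*(-2)) = 445*(-4*2 - 15*(-2)*(-2)) = 445*(-8 + 30*(-2)) = 445*(-8 - 60) = 445*(-68) = -30260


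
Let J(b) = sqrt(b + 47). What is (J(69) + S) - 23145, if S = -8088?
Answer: -31233 + 2*sqrt(29) ≈ -31222.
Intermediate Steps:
J(b) = sqrt(47 + b)
(J(69) + S) - 23145 = (sqrt(47 + 69) - 8088) - 23145 = (sqrt(116) - 8088) - 23145 = (2*sqrt(29) - 8088) - 23145 = (-8088 + 2*sqrt(29)) - 23145 = -31233 + 2*sqrt(29)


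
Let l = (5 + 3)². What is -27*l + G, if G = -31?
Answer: -1759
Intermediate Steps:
l = 64 (l = 8² = 64)
-27*l + G = -27*64 - 31 = -1728 - 31 = -1759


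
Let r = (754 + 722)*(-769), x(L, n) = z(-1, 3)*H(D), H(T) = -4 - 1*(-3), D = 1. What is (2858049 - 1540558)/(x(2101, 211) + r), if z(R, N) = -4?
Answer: -1317491/1135040 ≈ -1.1607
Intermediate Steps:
H(T) = -1 (H(T) = -4 + 3 = -1)
x(L, n) = 4 (x(L, n) = -4*(-1) = 4)
r = -1135044 (r = 1476*(-769) = -1135044)
(2858049 - 1540558)/(x(2101, 211) + r) = (2858049 - 1540558)/(4 - 1135044) = 1317491/(-1135040) = 1317491*(-1/1135040) = -1317491/1135040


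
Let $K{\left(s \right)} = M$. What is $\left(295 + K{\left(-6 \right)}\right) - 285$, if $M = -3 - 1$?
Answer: $6$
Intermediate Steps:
$M = -4$
$K{\left(s \right)} = -4$
$\left(295 + K{\left(-6 \right)}\right) - 285 = \left(295 - 4\right) - 285 = 291 - 285 = 6$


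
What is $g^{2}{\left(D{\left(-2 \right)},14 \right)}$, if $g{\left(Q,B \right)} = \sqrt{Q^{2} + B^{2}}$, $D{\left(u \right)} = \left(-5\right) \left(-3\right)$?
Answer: $421$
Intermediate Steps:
$D{\left(u \right)} = 15$
$g{\left(Q,B \right)} = \sqrt{B^{2} + Q^{2}}$
$g^{2}{\left(D{\left(-2 \right)},14 \right)} = \left(\sqrt{14^{2} + 15^{2}}\right)^{2} = \left(\sqrt{196 + 225}\right)^{2} = \left(\sqrt{421}\right)^{2} = 421$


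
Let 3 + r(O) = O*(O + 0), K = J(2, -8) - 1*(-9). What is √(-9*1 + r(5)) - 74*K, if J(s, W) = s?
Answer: -814 + √13 ≈ -810.39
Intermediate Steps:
K = 11 (K = 2 - 1*(-9) = 2 + 9 = 11)
r(O) = -3 + O² (r(O) = -3 + O*(O + 0) = -3 + O*O = -3 + O²)
√(-9*1 + r(5)) - 74*K = √(-9*1 + (-3 + 5²)) - 74*11 = √(-9 + (-3 + 25)) - 814 = √(-9 + 22) - 814 = √13 - 814 = -814 + √13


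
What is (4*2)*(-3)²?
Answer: 72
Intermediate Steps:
(4*2)*(-3)² = 8*9 = 72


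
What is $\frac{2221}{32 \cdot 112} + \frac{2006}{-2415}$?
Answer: $- \frac{37261}{176640} \approx -0.21094$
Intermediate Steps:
$\frac{2221}{32 \cdot 112} + \frac{2006}{-2415} = \frac{2221}{3584} + 2006 \left(- \frac{1}{2415}\right) = 2221 \cdot \frac{1}{3584} - \frac{2006}{2415} = \frac{2221}{3584} - \frac{2006}{2415} = - \frac{37261}{176640}$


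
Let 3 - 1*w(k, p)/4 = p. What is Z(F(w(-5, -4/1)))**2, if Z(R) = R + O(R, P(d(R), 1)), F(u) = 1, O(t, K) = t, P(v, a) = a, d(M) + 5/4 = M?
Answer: 4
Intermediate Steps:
d(M) = -5/4 + M
w(k, p) = 12 - 4*p
Z(R) = 2*R (Z(R) = R + R = 2*R)
Z(F(w(-5, -4/1)))**2 = (2*1)**2 = 2**2 = 4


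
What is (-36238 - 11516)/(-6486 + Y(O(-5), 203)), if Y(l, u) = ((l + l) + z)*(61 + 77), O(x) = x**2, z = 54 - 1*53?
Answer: -7959/92 ≈ -86.511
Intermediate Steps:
z = 1 (z = 54 - 53 = 1)
Y(l, u) = 138 + 276*l (Y(l, u) = ((l + l) + 1)*(61 + 77) = (2*l + 1)*138 = (1 + 2*l)*138 = 138 + 276*l)
(-36238 - 11516)/(-6486 + Y(O(-5), 203)) = (-36238 - 11516)/(-6486 + (138 + 276*(-5)**2)) = -47754/(-6486 + (138 + 276*25)) = -47754/(-6486 + (138 + 6900)) = -47754/(-6486 + 7038) = -47754/552 = -47754*1/552 = -7959/92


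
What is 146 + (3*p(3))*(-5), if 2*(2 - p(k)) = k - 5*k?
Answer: 26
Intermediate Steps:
p(k) = 2 + 2*k (p(k) = 2 - (k - 5*k)/2 = 2 - (-2)*k = 2 + 2*k)
146 + (3*p(3))*(-5) = 146 + (3*(2 + 2*3))*(-5) = 146 + (3*(2 + 6))*(-5) = 146 + (3*8)*(-5) = 146 + 24*(-5) = 146 - 120 = 26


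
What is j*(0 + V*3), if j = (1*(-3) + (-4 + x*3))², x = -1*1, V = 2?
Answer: 600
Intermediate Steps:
x = -1
j = 100 (j = (1*(-3) + (-4 - 1*3))² = (-3 + (-4 - 3))² = (-3 - 7)² = (-10)² = 100)
j*(0 + V*3) = 100*(0 + 2*3) = 100*(0 + 6) = 100*6 = 600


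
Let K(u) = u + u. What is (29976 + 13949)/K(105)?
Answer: 1255/6 ≈ 209.17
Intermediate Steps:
K(u) = 2*u
(29976 + 13949)/K(105) = (29976 + 13949)/((2*105)) = 43925/210 = 43925*(1/210) = 1255/6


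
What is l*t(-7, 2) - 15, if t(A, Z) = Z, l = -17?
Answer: -49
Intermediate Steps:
l*t(-7, 2) - 15 = -17*2 - 15 = -34 - 15 = -49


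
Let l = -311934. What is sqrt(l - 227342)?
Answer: 2*I*sqrt(134819) ≈ 734.35*I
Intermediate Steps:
sqrt(l - 227342) = sqrt(-311934 - 227342) = sqrt(-539276) = 2*I*sqrt(134819)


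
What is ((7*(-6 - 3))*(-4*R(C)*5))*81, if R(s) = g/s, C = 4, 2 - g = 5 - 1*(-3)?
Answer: -153090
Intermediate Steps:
g = -6 (g = 2 - (5 - 1*(-3)) = 2 - (5 + 3) = 2 - 1*8 = 2 - 8 = -6)
R(s) = -6/s
((7*(-6 - 3))*(-4*R(C)*5))*81 = ((7*(-6 - 3))*(-(-24)/4*5))*81 = ((7*(-9))*(-(-24)/4*5))*81 = -63*(-4*(-3/2))*5*81 = -378*5*81 = -63*30*81 = -1890*81 = -153090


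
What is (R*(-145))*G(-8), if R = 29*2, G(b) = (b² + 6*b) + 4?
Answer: -168200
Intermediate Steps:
G(b) = 4 + b² + 6*b
R = 58
(R*(-145))*G(-8) = (58*(-145))*(4 + (-8)² + 6*(-8)) = -8410*(4 + 64 - 48) = -8410*20 = -168200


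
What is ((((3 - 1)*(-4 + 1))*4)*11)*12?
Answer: -3168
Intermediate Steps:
((((3 - 1)*(-4 + 1))*4)*11)*12 = (((2*(-3))*4)*11)*12 = (-6*4*11)*12 = -24*11*12 = -264*12 = -3168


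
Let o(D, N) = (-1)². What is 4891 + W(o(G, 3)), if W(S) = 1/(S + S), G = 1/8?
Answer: 9783/2 ≈ 4891.5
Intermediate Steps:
G = ⅛ ≈ 0.12500
o(D, N) = 1
W(S) = 1/(2*S)
4891 + W(o(G, 3)) = 4891 + (½)/1 = 4891 + (½)*1 = 4891 + ½ = 9783/2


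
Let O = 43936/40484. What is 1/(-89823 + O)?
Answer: -10121/909087599 ≈ -1.1133e-5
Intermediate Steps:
O = 10984/10121 (O = 43936*(1/40484) = 10984/10121 ≈ 1.0853)
1/(-89823 + O) = 1/(-89823 + 10984/10121) = 1/(-909087599/10121) = -10121/909087599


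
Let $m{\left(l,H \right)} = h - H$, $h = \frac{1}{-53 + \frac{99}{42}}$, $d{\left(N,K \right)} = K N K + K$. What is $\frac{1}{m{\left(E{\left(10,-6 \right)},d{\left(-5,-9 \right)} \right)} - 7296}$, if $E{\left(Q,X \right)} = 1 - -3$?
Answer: $- \frac{709}{4879352} \approx -0.00014531$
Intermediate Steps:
$E{\left(Q,X \right)} = 4$ ($E{\left(Q,X \right)} = 1 + 3 = 4$)
$d{\left(N,K \right)} = K + N K^{2}$ ($d{\left(N,K \right)} = N K^{2} + K = K + N K^{2}$)
$h = - \frac{14}{709}$ ($h = \frac{1}{-53 + 99 \cdot \frac{1}{42}} = \frac{1}{-53 + \frac{33}{14}} = \frac{1}{- \frac{709}{14}} = - \frac{14}{709} \approx -0.019746$)
$m{\left(l,H \right)} = - \frac{14}{709} - H$
$\frac{1}{m{\left(E{\left(10,-6 \right)},d{\left(-5,-9 \right)} \right)} - 7296} = \frac{1}{\left(- \frac{14}{709} - - 9 \left(1 - -45\right)\right) - 7296} = \frac{1}{\left(- \frac{14}{709} - - 9 \left(1 + 45\right)\right) - 7296} = \frac{1}{\left(- \frac{14}{709} - \left(-9\right) 46\right) - 7296} = \frac{1}{\left(- \frac{14}{709} - -414\right) - 7296} = \frac{1}{\left(- \frac{14}{709} + 414\right) - 7296} = \frac{1}{\frac{293512}{709} - 7296} = \frac{1}{- \frac{4879352}{709}} = - \frac{709}{4879352}$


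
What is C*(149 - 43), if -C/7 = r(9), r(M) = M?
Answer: -6678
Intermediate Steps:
C = -63 (C = -7*9 = -63)
C*(149 - 43) = -63*(149 - 43) = -63*106 = -6678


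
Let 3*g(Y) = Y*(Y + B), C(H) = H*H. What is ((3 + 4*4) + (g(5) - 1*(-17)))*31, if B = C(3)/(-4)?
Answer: 15097/12 ≈ 1258.1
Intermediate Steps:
C(H) = H²
B = -9/4 (B = 3²/(-4) = 9*(-¼) = -9/4 ≈ -2.2500)
g(Y) = Y*(-9/4 + Y)/3 (g(Y) = (Y*(Y - 9/4))/3 = (Y*(-9/4 + Y))/3 = Y*(-9/4 + Y)/3)
((3 + 4*4) + (g(5) - 1*(-17)))*31 = ((3 + 4*4) + ((1/12)*5*(-9 + 4*5) - 1*(-17)))*31 = ((3 + 16) + ((1/12)*5*(-9 + 20) + 17))*31 = (19 + ((1/12)*5*11 + 17))*31 = (19 + (55/12 + 17))*31 = (19 + 259/12)*31 = (487/12)*31 = 15097/12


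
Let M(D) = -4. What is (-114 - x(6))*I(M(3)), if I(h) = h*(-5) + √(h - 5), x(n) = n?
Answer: -2400 - 360*I ≈ -2400.0 - 360.0*I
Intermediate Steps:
I(h) = √(-5 + h) - 5*h (I(h) = -5*h + √(-5 + h) = √(-5 + h) - 5*h)
(-114 - x(6))*I(M(3)) = (-114 - 1*6)*(√(-5 - 4) - 5*(-4)) = (-114 - 6)*(√(-9) + 20) = -120*(3*I + 20) = -120*(20 + 3*I) = -2400 - 360*I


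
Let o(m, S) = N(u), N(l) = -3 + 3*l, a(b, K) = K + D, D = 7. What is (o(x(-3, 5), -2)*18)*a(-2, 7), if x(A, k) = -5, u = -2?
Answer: -2268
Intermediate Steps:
a(b, K) = 7 + K (a(b, K) = K + 7 = 7 + K)
o(m, S) = -9 (o(m, S) = -3 + 3*(-2) = -3 - 6 = -9)
(o(x(-3, 5), -2)*18)*a(-2, 7) = (-9*18)*(7 + 7) = -162*14 = -2268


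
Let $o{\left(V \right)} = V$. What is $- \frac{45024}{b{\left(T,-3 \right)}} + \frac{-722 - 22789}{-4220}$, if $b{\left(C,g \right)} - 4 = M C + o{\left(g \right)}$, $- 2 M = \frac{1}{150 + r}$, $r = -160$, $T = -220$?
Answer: $\frac{19023639}{4220} \approx 4508.0$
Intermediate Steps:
$M = \frac{1}{20}$ ($M = - \frac{1}{2 \left(150 - 160\right)} = - \frac{1}{2 \left(-10\right)} = \left(- \frac{1}{2}\right) \left(- \frac{1}{10}\right) = \frac{1}{20} \approx 0.05$)
$b{\left(C,g \right)} = 4 + g + \frac{C}{20}$ ($b{\left(C,g \right)} = 4 + \left(\frac{C}{20} + g\right) = 4 + \left(g + \frac{C}{20}\right) = 4 + g + \frac{C}{20}$)
$- \frac{45024}{b{\left(T,-3 \right)}} + \frac{-722 - 22789}{-4220} = - \frac{45024}{4 - 3 + \frac{1}{20} \left(-220\right)} + \frac{-722 - 22789}{-4220} = - \frac{45024}{4 - 3 - 11} + \left(-722 - 22789\right) \left(- \frac{1}{4220}\right) = - \frac{45024}{-10} - - \frac{23511}{4220} = \left(-45024\right) \left(- \frac{1}{10}\right) + \frac{23511}{4220} = \frac{22512}{5} + \frac{23511}{4220} = \frac{19023639}{4220}$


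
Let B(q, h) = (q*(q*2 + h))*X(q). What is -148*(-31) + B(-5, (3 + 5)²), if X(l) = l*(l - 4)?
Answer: -7562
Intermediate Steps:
X(l) = l*(-4 + l)
B(q, h) = q²*(-4 + q)*(h + 2*q) (B(q, h) = (q*(q*2 + h))*(q*(-4 + q)) = (q*(2*q + h))*(q*(-4 + q)) = (q*(h + 2*q))*(q*(-4 + q)) = q²*(-4 + q)*(h + 2*q))
-148*(-31) + B(-5, (3 + 5)²) = -148*(-31) + (-5)²*(-4 - 5)*((3 + 5)² + 2*(-5)) = 4588 + 25*(-9)*(8² - 10) = 4588 + 25*(-9)*(64 - 10) = 4588 + 25*(-9)*54 = 4588 - 12150 = -7562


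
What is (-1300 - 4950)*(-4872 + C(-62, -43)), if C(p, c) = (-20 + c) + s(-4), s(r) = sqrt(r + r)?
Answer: 30843750 - 12500*I*sqrt(2) ≈ 3.0844e+7 - 17678.0*I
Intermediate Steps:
s(r) = sqrt(2)*sqrt(r) (s(r) = sqrt(2*r) = sqrt(2)*sqrt(r))
C(p, c) = -20 + c + 2*I*sqrt(2) (C(p, c) = (-20 + c) + sqrt(2)*sqrt(-4) = (-20 + c) + sqrt(2)*(2*I) = (-20 + c) + 2*I*sqrt(2) = -20 + c + 2*I*sqrt(2))
(-1300 - 4950)*(-4872 + C(-62, -43)) = (-1300 - 4950)*(-4872 + (-20 - 43 + 2*I*sqrt(2))) = -6250*(-4872 + (-63 + 2*I*sqrt(2))) = -6250*(-4935 + 2*I*sqrt(2)) = 30843750 - 12500*I*sqrt(2)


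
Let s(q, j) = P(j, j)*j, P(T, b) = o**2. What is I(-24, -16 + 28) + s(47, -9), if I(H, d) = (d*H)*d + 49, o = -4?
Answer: -3551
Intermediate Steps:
P(T, b) = 16 (P(T, b) = (-4)**2 = 16)
s(q, j) = 16*j
I(H, d) = 49 + H*d**2 (I(H, d) = (H*d)*d + 49 = H*d**2 + 49 = 49 + H*d**2)
I(-24, -16 + 28) + s(47, -9) = (49 - 24*(-16 + 28)**2) + 16*(-9) = (49 - 24*12**2) - 144 = (49 - 24*144) - 144 = (49 - 3456) - 144 = -3407 - 144 = -3551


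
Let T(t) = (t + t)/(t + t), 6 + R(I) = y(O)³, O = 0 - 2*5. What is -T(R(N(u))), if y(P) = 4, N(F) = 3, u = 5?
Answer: -1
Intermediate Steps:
O = -10 (O = 0 - 10 = -10)
R(I) = 58 (R(I) = -6 + 4³ = -6 + 64 = 58)
T(t) = 1 (T(t) = (2*t)/((2*t)) = (2*t)*(1/(2*t)) = 1)
-T(R(N(u))) = -1*1 = -1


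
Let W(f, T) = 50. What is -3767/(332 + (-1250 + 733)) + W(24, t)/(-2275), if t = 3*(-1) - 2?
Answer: 342427/16835 ≈ 20.340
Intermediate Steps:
t = -5 (t = -3 - 2 = -5)
-3767/(332 + (-1250 + 733)) + W(24, t)/(-2275) = -3767/(332 + (-1250 + 733)) + 50/(-2275) = -3767/(332 - 517) + 50*(-1/2275) = -3767/(-185) - 2/91 = -3767*(-1/185) - 2/91 = 3767/185 - 2/91 = 342427/16835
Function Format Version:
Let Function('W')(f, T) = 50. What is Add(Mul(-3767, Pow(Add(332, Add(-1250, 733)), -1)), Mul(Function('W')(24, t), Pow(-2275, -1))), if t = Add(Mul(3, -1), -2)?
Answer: Rational(342427, 16835) ≈ 20.340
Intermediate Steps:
t = -5 (t = Add(-3, -2) = -5)
Add(Mul(-3767, Pow(Add(332, Add(-1250, 733)), -1)), Mul(Function('W')(24, t), Pow(-2275, -1))) = Add(Mul(-3767, Pow(Add(332, Add(-1250, 733)), -1)), Mul(50, Pow(-2275, -1))) = Add(Mul(-3767, Pow(Add(332, -517), -1)), Mul(50, Rational(-1, 2275))) = Add(Mul(-3767, Pow(-185, -1)), Rational(-2, 91)) = Add(Mul(-3767, Rational(-1, 185)), Rational(-2, 91)) = Add(Rational(3767, 185), Rational(-2, 91)) = Rational(342427, 16835)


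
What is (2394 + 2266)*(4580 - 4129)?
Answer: 2101660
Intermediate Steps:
(2394 + 2266)*(4580 - 4129) = 4660*451 = 2101660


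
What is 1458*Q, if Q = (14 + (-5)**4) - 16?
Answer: 908334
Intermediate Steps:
Q = 623 (Q = (14 + 625) - 16 = 639 - 16 = 623)
1458*Q = 1458*623 = 908334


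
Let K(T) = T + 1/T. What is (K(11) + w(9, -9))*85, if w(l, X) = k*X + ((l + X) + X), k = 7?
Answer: -56950/11 ≈ -5177.3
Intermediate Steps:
w(l, X) = l + 9*X (w(l, X) = 7*X + ((l + X) + X) = 7*X + ((X + l) + X) = 7*X + (l + 2*X) = l + 9*X)
(K(11) + w(9, -9))*85 = ((11 + 1/11) + (9 + 9*(-9)))*85 = ((11 + 1/11) + (9 - 81))*85 = (122/11 - 72)*85 = -670/11*85 = -56950/11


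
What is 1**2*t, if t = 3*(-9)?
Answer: -27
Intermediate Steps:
t = -27
1**2*t = 1**2*(-27) = 1*(-27) = -27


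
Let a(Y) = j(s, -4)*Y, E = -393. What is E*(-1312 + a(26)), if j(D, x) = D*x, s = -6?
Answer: 270384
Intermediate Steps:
a(Y) = 24*Y (a(Y) = (-6*(-4))*Y = 24*Y)
E*(-1312 + a(26)) = -393*(-1312 + 24*26) = -393*(-1312 + 624) = -393*(-688) = 270384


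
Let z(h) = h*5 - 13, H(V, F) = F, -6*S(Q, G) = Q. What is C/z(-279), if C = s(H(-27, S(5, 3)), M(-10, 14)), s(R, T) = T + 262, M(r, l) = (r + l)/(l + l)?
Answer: -1835/9856 ≈ -0.18618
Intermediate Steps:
S(Q, G) = -Q/6
M(r, l) = (l + r)/(2*l) (M(r, l) = (l + r)/((2*l)) = (l + r)*(1/(2*l)) = (l + r)/(2*l))
z(h) = -13 + 5*h (z(h) = 5*h - 13 = -13 + 5*h)
s(R, T) = 262 + T
C = 1835/7 (C = 262 + (½)*(14 - 10)/14 = 262 + (½)*(1/14)*4 = 262 + ⅐ = 1835/7 ≈ 262.14)
C/z(-279) = 1835/(7*(-13 + 5*(-279))) = 1835/(7*(-13 - 1395)) = (1835/7)/(-1408) = (1835/7)*(-1/1408) = -1835/9856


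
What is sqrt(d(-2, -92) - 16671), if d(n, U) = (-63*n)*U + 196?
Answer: I*sqrt(28067) ≈ 167.53*I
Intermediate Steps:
d(n, U) = 196 - 63*U*n (d(n, U) = -63*U*n + 196 = 196 - 63*U*n)
sqrt(d(-2, -92) - 16671) = sqrt((196 - 63*(-92)*(-2)) - 16671) = sqrt((196 - 11592) - 16671) = sqrt(-11396 - 16671) = sqrt(-28067) = I*sqrt(28067)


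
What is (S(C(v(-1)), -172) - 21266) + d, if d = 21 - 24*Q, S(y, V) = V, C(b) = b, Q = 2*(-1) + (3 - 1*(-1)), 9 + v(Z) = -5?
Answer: -21465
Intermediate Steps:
v(Z) = -14 (v(Z) = -9 - 5 = -14)
Q = 2 (Q = -2 + (3 + 1) = -2 + 4 = 2)
d = -27 (d = 21 - 24*2 = 21 - 48 = -27)
(S(C(v(-1)), -172) - 21266) + d = (-172 - 21266) - 27 = -21438 - 27 = -21465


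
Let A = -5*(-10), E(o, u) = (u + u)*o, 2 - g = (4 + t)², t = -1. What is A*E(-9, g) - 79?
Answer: 6221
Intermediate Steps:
g = -7 (g = 2 - (4 - 1)² = 2 - 1*3² = 2 - 1*9 = 2 - 9 = -7)
E(o, u) = 2*o*u (E(o, u) = (2*u)*o = 2*o*u)
A = 50
A*E(-9, g) - 79 = 50*(2*(-9)*(-7)) - 79 = 50*126 - 79 = 6300 - 79 = 6221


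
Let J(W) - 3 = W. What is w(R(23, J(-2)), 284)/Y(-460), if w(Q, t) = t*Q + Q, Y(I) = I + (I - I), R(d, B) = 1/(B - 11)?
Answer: 57/920 ≈ 0.061957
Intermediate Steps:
J(W) = 3 + W
R(d, B) = 1/(-11 + B)
Y(I) = I (Y(I) = I + 0 = I)
w(Q, t) = Q + Q*t (w(Q, t) = Q*t + Q = Q + Q*t)
w(R(23, J(-2)), 284)/Y(-460) = ((1 + 284)/(-11 + (3 - 2)))/(-460) = (285/(-11 + 1))*(-1/460) = (285/(-10))*(-1/460) = -⅒*285*(-1/460) = -57/2*(-1/460) = 57/920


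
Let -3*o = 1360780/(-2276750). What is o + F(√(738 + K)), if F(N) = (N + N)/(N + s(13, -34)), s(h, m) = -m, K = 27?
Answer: -58342456/15709575 + 12*√85/23 ≈ 1.0964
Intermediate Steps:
o = 136078/683025 (o = -1360780/(3*(-2276750)) = -1360780*(-1)/(3*2276750) = -⅓*(-136078/227675) = 136078/683025 ≈ 0.19923)
F(N) = 2*N/(34 + N) (F(N) = (N + N)/(N - 1*(-34)) = (2*N)/(N + 34) = (2*N)/(34 + N) = 2*N/(34 + N))
o + F(√(738 + K)) = 136078/683025 + 2*√(738 + 27)/(34 + √(738 + 27)) = 136078/683025 + 2*√765/(34 + √765) = 136078/683025 + 2*(3*√85)/(34 + 3*√85) = 136078/683025 + 6*√85/(34 + 3*√85)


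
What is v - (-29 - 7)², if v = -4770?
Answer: -6066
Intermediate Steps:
v - (-29 - 7)² = -4770 - (-29 - 7)² = -4770 - 1*(-36)² = -4770 - 1*1296 = -4770 - 1296 = -6066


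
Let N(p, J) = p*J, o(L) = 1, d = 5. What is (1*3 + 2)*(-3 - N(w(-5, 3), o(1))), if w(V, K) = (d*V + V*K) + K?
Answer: 170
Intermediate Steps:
w(V, K) = K + 5*V + K*V (w(V, K) = (5*V + V*K) + K = (5*V + K*V) + K = K + 5*V + K*V)
N(p, J) = J*p
(1*3 + 2)*(-3 - N(w(-5, 3), o(1))) = (1*3 + 2)*(-3 - (3 + 5*(-5) + 3*(-5))) = (3 + 2)*(-3 - (3 - 25 - 15)) = 5*(-3 - (-37)) = 5*(-3 - 1*(-37)) = 5*(-3 + 37) = 5*34 = 170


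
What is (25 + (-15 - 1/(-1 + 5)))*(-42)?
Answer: -819/2 ≈ -409.50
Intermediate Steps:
(25 + (-15 - 1/(-1 + 5)))*(-42) = (25 + (-15 - 1/4))*(-42) = (25 - 61/4)*(-42) = (39/4)*(-42) = -819/2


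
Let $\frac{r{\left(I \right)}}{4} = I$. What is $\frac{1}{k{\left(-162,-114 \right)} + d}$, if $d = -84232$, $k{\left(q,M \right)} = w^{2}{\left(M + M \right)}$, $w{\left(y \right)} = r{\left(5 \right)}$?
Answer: $- \frac{1}{83832} \approx -1.1929 \cdot 10^{-5}$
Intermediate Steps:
$r{\left(I \right)} = 4 I$
$w{\left(y \right)} = 20$ ($w{\left(y \right)} = 4 \cdot 5 = 20$)
$k{\left(q,M \right)} = 400$ ($k{\left(q,M \right)} = 20^{2} = 400$)
$\frac{1}{k{\left(-162,-114 \right)} + d} = \frac{1}{400 - 84232} = \frac{1}{-83832} = - \frac{1}{83832}$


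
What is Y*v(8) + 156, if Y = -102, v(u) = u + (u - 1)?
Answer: -1374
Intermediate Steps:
v(u) = -1 + 2*u (v(u) = u + (-1 + u) = -1 + 2*u)
Y*v(8) + 156 = -102*(-1 + 2*8) + 156 = -102*(-1 + 16) + 156 = -102*15 + 156 = -1530 + 156 = -1374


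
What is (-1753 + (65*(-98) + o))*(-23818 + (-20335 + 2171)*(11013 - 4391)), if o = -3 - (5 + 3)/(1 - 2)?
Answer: 976642695468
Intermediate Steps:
o = 5 (o = -3 - 8/(-1) = -3 - 8*(-1) = -3 - 1*(-8) = -3 + 8 = 5)
(-1753 + (65*(-98) + o))*(-23818 + (-20335 + 2171)*(11013 - 4391)) = (-1753 + (65*(-98) + 5))*(-23818 + (-20335 + 2171)*(11013 - 4391)) = (-1753 + (-6370 + 5))*(-23818 - 18164*6622) = (-1753 - 6365)*(-23818 - 120282008) = -8118*(-120305826) = 976642695468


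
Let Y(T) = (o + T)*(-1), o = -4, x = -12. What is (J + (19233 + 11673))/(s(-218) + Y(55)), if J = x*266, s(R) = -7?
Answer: -13857/29 ≈ -477.83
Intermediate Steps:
Y(T) = 4 - T (Y(T) = (-4 + T)*(-1) = 4 - T)
J = -3192 (J = -12*266 = -3192)
(J + (19233 + 11673))/(s(-218) + Y(55)) = (-3192 + (19233 + 11673))/(-7 + (4 - 1*55)) = (-3192 + 30906)/(-7 + (4 - 55)) = 27714/(-7 - 51) = 27714/(-58) = 27714*(-1/58) = -13857/29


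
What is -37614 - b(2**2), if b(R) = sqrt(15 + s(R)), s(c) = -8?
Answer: -37614 - sqrt(7) ≈ -37617.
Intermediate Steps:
b(R) = sqrt(7) (b(R) = sqrt(15 - 8) = sqrt(7))
-37614 - b(2**2) = -37614 - sqrt(7)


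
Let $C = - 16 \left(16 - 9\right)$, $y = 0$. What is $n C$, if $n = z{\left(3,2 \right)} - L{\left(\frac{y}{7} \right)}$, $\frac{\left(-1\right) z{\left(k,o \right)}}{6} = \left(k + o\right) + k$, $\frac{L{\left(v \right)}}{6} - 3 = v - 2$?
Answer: $6048$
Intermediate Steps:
$L{\left(v \right)} = 6 + 6 v$ ($L{\left(v \right)} = 18 + 6 \left(v - 2\right) = 18 + 6 \left(-2 + v\right) = 18 + \left(-12 + 6 v\right) = 6 + 6 v$)
$z{\left(k,o \right)} = - 12 k - 6 o$ ($z{\left(k,o \right)} = - 6 \left(\left(k + o\right) + k\right) = - 6 \left(o + 2 k\right) = - 12 k - 6 o$)
$n = -54$ ($n = \left(\left(-12\right) 3 - 12\right) - \left(6 + 6 \cdot \frac{0}{7}\right) = \left(-36 - 12\right) - \left(6 + 6 \cdot 0 \cdot \frac{1}{7}\right) = -48 - \left(6 + 6 \cdot 0\right) = -48 - \left(6 + 0\right) = -48 - 6 = -54$)
$C = -112$ ($C = \left(-16\right) 7 = -112$)
$n C = \left(-54\right) \left(-112\right) = 6048$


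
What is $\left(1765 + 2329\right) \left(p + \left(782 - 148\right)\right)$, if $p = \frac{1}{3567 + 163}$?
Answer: $\frac{4840788587}{1865} \approx 2.5956 \cdot 10^{6}$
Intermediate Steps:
$p = \frac{1}{3730} \approx 0.0002681$
$\left(1765 + 2329\right) \left(p + \left(782 - 148\right)\right) = \left(1765 + 2329\right) \left(\frac{1}{3730} + \left(782 - 148\right)\right) = 4094 \left(\frac{1}{3730} + \left(782 - 148\right)\right) = 4094 \left(\frac{1}{3730} + 634\right) = 4094 \cdot \frac{2364821}{3730} = \frac{4840788587}{1865}$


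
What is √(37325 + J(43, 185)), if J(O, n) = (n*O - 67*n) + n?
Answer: √33070 ≈ 181.85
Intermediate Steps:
J(O, n) = -66*n + O*n (J(O, n) = (O*n - 67*n) + n = (-67*n + O*n) + n = -66*n + O*n)
√(37325 + J(43, 185)) = √(37325 + 185*(-66 + 43)) = √(37325 + 185*(-23)) = √(37325 - 4255) = √33070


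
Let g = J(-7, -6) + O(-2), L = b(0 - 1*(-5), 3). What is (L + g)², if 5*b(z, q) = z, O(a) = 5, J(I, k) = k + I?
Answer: 49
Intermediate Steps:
J(I, k) = I + k
b(z, q) = z/5
L = 1 (L = (0 - 1*(-5))/5 = (0 + 5)/5 = (⅕)*5 = 1)
g = -8 (g = (-7 - 6) + 5 = -13 + 5 = -8)
(L + g)² = (1 - 8)² = (-7)² = 49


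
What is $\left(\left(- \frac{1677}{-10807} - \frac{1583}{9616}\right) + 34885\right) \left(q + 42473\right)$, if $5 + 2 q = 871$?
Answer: $\frac{77772533852019963}{51960056} \approx 1.4968 \cdot 10^{9}$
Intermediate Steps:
$q = 433$ ($q = - \frac{5}{2} + \frac{1}{2} \cdot 871 = - \frac{5}{2} + \frac{871}{2} = 433$)
$\left(\left(- \frac{1677}{-10807} - \frac{1583}{9616}\right) + 34885\right) \left(q + 42473\right) = \left(\left(- \frac{1677}{-10807} - \frac{1583}{9616}\right) + 34885\right) \left(433 + 42473\right) = \left(\left(\left(-1677\right) \left(- \frac{1}{10807}\right) - \frac{1583}{9616}\right) + 34885\right) 42906 = \left(\left(\frac{1677}{10807} - \frac{1583}{9616}\right) + 34885\right) 42906 = \left(- \frac{981449}{103920112} + 34885\right) 42906 = \frac{3625252125671}{103920112} \cdot 42906 = \frac{77772533852019963}{51960056}$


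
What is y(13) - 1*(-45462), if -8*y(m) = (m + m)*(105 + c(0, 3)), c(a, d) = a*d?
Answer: 180483/4 ≈ 45121.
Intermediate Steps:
y(m) = -105*m/4 (y(m) = -(m + m)*(105 + 0*3)/8 = -2*m*(105 + 0)/8 = -2*m*105/8 = -105*m/4)
y(13) - 1*(-45462) = -105/4*13 - 1*(-45462) = -1365/4 + 45462 = 180483/4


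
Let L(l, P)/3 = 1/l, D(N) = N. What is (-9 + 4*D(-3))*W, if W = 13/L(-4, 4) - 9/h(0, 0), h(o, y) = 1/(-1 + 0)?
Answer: 175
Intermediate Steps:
h(o, y) = -1 (h(o, y) = 1/(-1) = -1)
L(l, P) = 3/l
W = -25/3 (W = 13/((3/(-4))) - 9/(-1) = 13/((3*(-¼))) - 9*(-1) = 13/(-¾) + 9 = 13*(-4/3) + 9 = -52/3 + 9 = -25/3 ≈ -8.3333)
(-9 + 4*D(-3))*W = (-9 + 4*(-3))*(-25/3) = (-9 - 12)*(-25/3) = -21*(-25/3) = 175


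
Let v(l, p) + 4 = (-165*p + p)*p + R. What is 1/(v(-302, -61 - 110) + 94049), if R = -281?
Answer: -1/4701760 ≈ -2.1269e-7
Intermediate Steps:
v(l, p) = -285 - 164*p**2 (v(l, p) = -4 + ((-165*p + p)*p - 281) = -4 + ((-164*p)*p - 281) = -4 + (-164*p**2 - 281) = -4 + (-281 - 164*p**2) = -285 - 164*p**2)
1/(v(-302, -61 - 110) + 94049) = 1/((-285 - 164*(-61 - 110)**2) + 94049) = 1/((-285 - 164*(-171)**2) + 94049) = 1/((-285 - 164*29241) + 94049) = 1/((-285 - 4795524) + 94049) = 1/(-4795809 + 94049) = 1/(-4701760) = -1/4701760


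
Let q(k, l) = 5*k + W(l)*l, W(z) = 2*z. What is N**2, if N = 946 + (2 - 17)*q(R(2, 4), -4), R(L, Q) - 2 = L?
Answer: 27556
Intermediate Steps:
R(L, Q) = 2 + L
q(k, l) = 2*l**2 + 5*k (q(k, l) = 5*k + (2*l)*l = 5*k + 2*l**2 = 2*l**2 + 5*k)
N = 166 (N = 946 + (2 - 17)*(2*(-4)**2 + 5*(2 + 2)) = 946 - 15*(2*16 + 5*4) = 946 - 15*(32 + 20) = 946 - 15*52 = 946 - 780 = 166)
N**2 = 166**2 = 27556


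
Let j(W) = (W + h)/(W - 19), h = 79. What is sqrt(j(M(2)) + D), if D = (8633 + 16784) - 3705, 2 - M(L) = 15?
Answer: sqrt(347359)/4 ≈ 147.34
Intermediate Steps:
M(L) = -13 (M(L) = 2 - 1*15 = 2 - 15 = -13)
D = 21712 (D = 25417 - 3705 = 21712)
j(W) = (79 + W)/(-19 + W) (j(W) = (W + 79)/(W - 19) = (79 + W)/(-19 + W))
sqrt(j(M(2)) + D) = sqrt((79 - 13)/(-19 - 13) + 21712) = sqrt(66/(-32) + 21712) = sqrt(-1/32*66 + 21712) = sqrt(-33/16 + 21712) = sqrt(347359/16) = sqrt(347359)/4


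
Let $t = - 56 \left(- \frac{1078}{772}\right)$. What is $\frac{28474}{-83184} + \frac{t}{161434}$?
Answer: $- \frac{31639365295}{92562288936} \approx -0.34182$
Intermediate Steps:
$t = \frac{15092}{193}$ ($t = - 56 \left(\left(-1078\right) \frac{1}{772}\right) = \left(-56\right) \left(- \frac{539}{386}\right) = \frac{15092}{193} \approx 78.197$)
$\frac{28474}{-83184} + \frac{t}{161434} = \frac{28474}{-83184} + \frac{15092}{193 \cdot 161434} = 28474 \left(- \frac{1}{83184}\right) + \frac{15092}{193} \cdot \frac{1}{161434} = - \frac{14237}{41592} + \frac{1078}{2225483} = - \frac{31639365295}{92562288936}$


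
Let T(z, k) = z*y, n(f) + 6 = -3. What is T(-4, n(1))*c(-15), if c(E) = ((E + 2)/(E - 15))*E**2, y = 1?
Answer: -390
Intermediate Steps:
n(f) = -9 (n(f) = -6 - 3 = -9)
T(z, k) = z (T(z, k) = z*1 = z)
c(E) = E**2*(2 + E)/(-15 + E) (c(E) = ((2 + E)/(-15 + E))*E**2 = E**2*(2 + E)/(-15 + E))
T(-4, n(1))*c(-15) = -4*(-15)**2*(2 - 15)/(-15 - 15) = -900*(-13)/(-30) = -900*(-1)*(-13)/30 = -4*195/2 = -390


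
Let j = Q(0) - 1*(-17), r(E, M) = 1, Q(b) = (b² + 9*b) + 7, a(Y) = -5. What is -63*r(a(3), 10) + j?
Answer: -39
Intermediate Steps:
Q(b) = 7 + b² + 9*b
j = 24 (j = (7 + 0² + 9*0) - 1*(-17) = (7 + 0 + 0) + 17 = 7 + 17 = 24)
-63*r(a(3), 10) + j = -63*1 + 24 = -63 + 24 = -39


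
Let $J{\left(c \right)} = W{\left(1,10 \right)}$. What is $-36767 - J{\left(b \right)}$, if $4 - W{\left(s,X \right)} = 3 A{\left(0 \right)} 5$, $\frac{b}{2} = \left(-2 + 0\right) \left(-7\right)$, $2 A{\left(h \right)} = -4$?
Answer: $-36801$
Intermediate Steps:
$A{\left(h \right)} = -2$ ($A{\left(h \right)} = \frac{1}{2} \left(-4\right) = -2$)
$b = 28$ ($b = 2 \left(-2 + 0\right) \left(-7\right) = 2 \left(\left(-2\right) \left(-7\right)\right) = 2 \cdot 14 = 28$)
$W{\left(s,X \right)} = 34$ ($W{\left(s,X \right)} = 4 - 3 \left(-2\right) 5 = 4 - \left(-6\right) 5 = 4 - -30 = 4 + 30 = 34$)
$J{\left(c \right)} = 34$
$-36767 - J{\left(b \right)} = -36767 - 34 = -36801$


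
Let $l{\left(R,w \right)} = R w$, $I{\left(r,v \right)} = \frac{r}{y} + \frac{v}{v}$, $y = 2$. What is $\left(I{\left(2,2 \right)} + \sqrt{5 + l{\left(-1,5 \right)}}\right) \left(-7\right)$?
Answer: $-14$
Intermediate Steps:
$I{\left(r,v \right)} = 1 + \frac{r}{2}$ ($I{\left(r,v \right)} = \frac{r}{2} + \frac{v}{v} = r \frac{1}{2} + 1 = \frac{r}{2} + 1 = 1 + \frac{r}{2}$)
$\left(I{\left(2,2 \right)} + \sqrt{5 + l{\left(-1,5 \right)}}\right) \left(-7\right) = \left(\left(1 + \frac{1}{2} \cdot 2\right) + \sqrt{5 - 5}\right) \left(-7\right) = \left(\left(1 + 1\right) + \sqrt{5 - 5}\right) \left(-7\right) = \left(2 + \sqrt{0}\right) \left(-7\right) = \left(2 + 0\right) \left(-7\right) = 2 \left(-7\right) = -14$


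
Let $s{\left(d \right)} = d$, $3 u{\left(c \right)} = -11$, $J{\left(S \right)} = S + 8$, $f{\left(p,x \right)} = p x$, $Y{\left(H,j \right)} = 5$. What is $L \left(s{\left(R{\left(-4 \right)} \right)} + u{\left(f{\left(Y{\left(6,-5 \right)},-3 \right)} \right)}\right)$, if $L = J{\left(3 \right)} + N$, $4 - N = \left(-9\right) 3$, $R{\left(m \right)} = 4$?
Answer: $14$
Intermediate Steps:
$J{\left(S \right)} = 8 + S$
$u{\left(c \right)} = - \frac{11}{3}$ ($u{\left(c \right)} = \frac{1}{3} \left(-11\right) = - \frac{11}{3}$)
$N = 31$ ($N = 4 - \left(-9\right) 3 = 4 - -27 = 4 + 27 = 31$)
$L = 42$ ($L = \left(8 + 3\right) + 31 = 11 + 31 = 42$)
$L \left(s{\left(R{\left(-4 \right)} \right)} + u{\left(f{\left(Y{\left(6,-5 \right)},-3 \right)} \right)}\right) = 42 \left(4 - \frac{11}{3}\right) = 42 \cdot \frac{1}{3} = 14$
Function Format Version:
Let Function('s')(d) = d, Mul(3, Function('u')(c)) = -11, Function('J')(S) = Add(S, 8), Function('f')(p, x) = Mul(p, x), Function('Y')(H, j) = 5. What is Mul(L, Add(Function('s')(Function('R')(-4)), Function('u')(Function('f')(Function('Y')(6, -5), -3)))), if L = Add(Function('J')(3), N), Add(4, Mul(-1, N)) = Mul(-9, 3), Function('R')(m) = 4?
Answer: 14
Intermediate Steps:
Function('J')(S) = Add(8, S)
Function('u')(c) = Rational(-11, 3) (Function('u')(c) = Mul(Rational(1, 3), -11) = Rational(-11, 3))
N = 31 (N = Add(4, Mul(-1, Mul(-9, 3))) = Add(4, Mul(-1, -27)) = Add(4, 27) = 31)
L = 42 (L = Add(Add(8, 3), 31) = Add(11, 31) = 42)
Mul(L, Add(Function('s')(Function('R')(-4)), Function('u')(Function('f')(Function('Y')(6, -5), -3)))) = Mul(42, Add(4, Rational(-11, 3))) = Mul(42, Rational(1, 3)) = 14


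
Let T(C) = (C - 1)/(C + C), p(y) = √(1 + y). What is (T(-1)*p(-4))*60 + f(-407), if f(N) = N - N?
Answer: 60*I*√3 ≈ 103.92*I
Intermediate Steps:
f(N) = 0
T(C) = (-1 + C)/(2*C) (T(C) = (-1 + C)/((2*C)) = (-1 + C)*(1/(2*C)) = (-1 + C)/(2*C))
(T(-1)*p(-4))*60 + f(-407) = (((½)*(-1 - 1)/(-1))*√(1 - 4))*60 + 0 = (((½)*(-1)*(-2))*√(-3))*60 + 0 = (1*(I*√3))*60 + 0 = (I*√3)*60 + 0 = 60*I*√3 + 0 = 60*I*√3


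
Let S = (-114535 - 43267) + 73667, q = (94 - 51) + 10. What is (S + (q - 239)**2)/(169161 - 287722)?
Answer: 49539/118561 ≈ 0.41784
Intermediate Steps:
q = 53 (q = 43 + 10 = 53)
S = -84135 (S = -157802 + 73667 = -84135)
(S + (q - 239)**2)/(169161 - 287722) = (-84135 + (53 - 239)**2)/(169161 - 287722) = (-84135 + (-186)**2)/(-118561) = (-84135 + 34596)*(-1/118561) = -49539*(-1/118561) = 49539/118561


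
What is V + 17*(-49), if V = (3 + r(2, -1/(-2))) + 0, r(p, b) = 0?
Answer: -830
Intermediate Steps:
V = 3 (V = (3 + 0) + 0 = 3 + 0 = 3)
V + 17*(-49) = 3 + 17*(-49) = 3 - 833 = -830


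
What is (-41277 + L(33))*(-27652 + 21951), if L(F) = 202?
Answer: 234168575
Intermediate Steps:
(-41277 + L(33))*(-27652 + 21951) = (-41277 + 202)*(-27652 + 21951) = -41075*(-5701) = 234168575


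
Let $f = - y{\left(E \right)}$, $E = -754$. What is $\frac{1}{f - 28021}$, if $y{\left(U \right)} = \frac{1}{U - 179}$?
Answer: $- \frac{933}{26143592} \approx -3.5688 \cdot 10^{-5}$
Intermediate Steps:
$y{\left(U \right)} = \frac{1}{-179 + U}$
$f = \frac{1}{933}$ ($f = - \frac{1}{-179 - 754} = - \frac{1}{-933} = \left(-1\right) \left(- \frac{1}{933}\right) = \frac{1}{933} \approx 0.0010718$)
$\frac{1}{f - 28021} = \frac{1}{\frac{1}{933} - 28021} = \frac{1}{- \frac{26143592}{933}} = - \frac{933}{26143592}$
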